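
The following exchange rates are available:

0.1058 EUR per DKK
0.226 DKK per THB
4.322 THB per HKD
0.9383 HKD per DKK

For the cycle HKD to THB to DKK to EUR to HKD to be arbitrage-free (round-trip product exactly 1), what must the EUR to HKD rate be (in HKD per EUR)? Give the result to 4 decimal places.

Known legs of the cycle: 4.322 × 0.226 × 0.1058 = 0.1033424776
For no arbitrage the full-cycle product must be 1, so the missing rate is 1 / 0.1033424776 ≈ 9.676563.

9.6766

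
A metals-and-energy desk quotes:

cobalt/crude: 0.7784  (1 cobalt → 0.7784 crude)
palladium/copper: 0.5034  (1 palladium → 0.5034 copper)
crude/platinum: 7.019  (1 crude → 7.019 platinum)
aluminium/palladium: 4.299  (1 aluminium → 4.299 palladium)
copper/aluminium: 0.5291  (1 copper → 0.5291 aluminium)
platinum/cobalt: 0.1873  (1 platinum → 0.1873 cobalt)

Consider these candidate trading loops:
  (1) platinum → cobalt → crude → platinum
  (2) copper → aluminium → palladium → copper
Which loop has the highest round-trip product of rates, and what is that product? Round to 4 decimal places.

(1) 0.1873 × 0.7784 × 7.019 = 1.02333
(2) 0.5291 × 4.299 × 0.5034 = 1.14503
Highest is cycle (2) at 1.1450 (>1, arbitrage).

1.1450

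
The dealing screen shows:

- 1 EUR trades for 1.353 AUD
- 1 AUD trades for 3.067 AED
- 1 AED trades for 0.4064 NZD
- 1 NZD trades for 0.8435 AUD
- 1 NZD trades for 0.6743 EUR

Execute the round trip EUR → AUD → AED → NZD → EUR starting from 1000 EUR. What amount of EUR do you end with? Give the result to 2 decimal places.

1137.15

1000 EUR × 1.353 = 1353 AUD
1353 AUD × 3.067 = 4149.651 AED
4149.651 AED × 0.4064 = 1686.4181664 NZD
1686.4181664 NZD × 0.6743 = 1137.15176960352 EUR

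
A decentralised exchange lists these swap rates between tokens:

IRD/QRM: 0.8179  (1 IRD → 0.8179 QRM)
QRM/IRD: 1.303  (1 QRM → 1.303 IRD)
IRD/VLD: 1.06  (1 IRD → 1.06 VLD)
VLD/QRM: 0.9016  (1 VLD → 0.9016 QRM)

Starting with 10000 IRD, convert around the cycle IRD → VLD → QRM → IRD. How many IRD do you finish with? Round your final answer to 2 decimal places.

10000 IRD × 1.06 = 10600 VLD
10600 VLD × 0.9016 = 9556.96 QRM
9556.96 QRM × 1.303 = 12452.71888 IRD

12452.72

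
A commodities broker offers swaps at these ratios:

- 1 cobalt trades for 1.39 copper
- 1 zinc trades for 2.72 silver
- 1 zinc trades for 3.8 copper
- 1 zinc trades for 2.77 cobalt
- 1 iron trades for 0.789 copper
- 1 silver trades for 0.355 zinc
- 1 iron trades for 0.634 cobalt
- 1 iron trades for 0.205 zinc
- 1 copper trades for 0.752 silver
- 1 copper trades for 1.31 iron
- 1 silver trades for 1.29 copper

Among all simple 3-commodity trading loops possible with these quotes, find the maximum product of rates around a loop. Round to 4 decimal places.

1.1545

cobalt→copper→iron→cobalt: 1.39 × 1.31 × 0.634 = 1.15445
zinc→copper→iron→zinc: 3.8 × 1.31 × 0.205 = 1.02049
silver→zinc→copper→silver: 0.355 × 3.8 × 0.752 = 1.01445
Maximum is cobalt→copper→iron→cobalt at 1.1545; arbitrage exists.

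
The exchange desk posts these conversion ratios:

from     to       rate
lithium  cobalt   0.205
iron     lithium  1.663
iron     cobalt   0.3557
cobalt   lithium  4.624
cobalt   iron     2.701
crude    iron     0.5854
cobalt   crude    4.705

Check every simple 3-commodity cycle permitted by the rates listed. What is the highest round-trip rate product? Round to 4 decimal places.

0.9797

cobalt→crude→iron→cobalt: 4.705 × 0.5854 × 0.3557 = 0.97971
cobalt→iron→lithium→cobalt: 2.701 × 1.663 × 0.205 = 0.92081
Maximum is cobalt→crude→iron→cobalt at 0.9797; no arbitrage — every cycle loses value.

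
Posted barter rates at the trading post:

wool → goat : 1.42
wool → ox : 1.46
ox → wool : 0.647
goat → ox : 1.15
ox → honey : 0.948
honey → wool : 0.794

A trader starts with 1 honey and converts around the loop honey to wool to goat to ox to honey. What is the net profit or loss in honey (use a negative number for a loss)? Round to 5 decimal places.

1 honey × 0.794 = 0.794 wool
0.794 wool × 1.42 = 1.12748 goat
1.12748 goat × 1.15 = 1.296602 ox
1.296602 ox × 0.948 = 1.229178696 honey
Net change: 1.229178696 − 1 = 0.229178696 honey

0.22918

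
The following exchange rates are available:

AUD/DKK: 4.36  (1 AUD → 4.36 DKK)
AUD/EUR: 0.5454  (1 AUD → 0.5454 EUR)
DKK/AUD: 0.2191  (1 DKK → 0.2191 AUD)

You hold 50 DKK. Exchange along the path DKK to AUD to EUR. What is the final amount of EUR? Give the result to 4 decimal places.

5.9749

50 DKK × 0.2191 = 10.955 AUD
10.955 AUD × 0.5454 = 5.974857 EUR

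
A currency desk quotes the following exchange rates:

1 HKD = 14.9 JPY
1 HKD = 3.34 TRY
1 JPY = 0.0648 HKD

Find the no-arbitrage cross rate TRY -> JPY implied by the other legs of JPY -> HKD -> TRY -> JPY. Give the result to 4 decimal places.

4.6204

Known legs of the cycle: 0.0648 × 3.34 = 0.216432
For no arbitrage the full-cycle product must be 1, so the missing rate is 1 / 0.216432 ≈ 4.620389.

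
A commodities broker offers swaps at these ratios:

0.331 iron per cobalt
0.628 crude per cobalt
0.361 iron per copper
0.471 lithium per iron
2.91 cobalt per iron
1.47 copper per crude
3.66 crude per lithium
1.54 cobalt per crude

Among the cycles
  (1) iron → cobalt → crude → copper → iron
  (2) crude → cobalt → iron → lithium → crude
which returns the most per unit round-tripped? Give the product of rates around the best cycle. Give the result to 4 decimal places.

0.9698

(1) 2.91 × 0.628 × 1.47 × 0.361 = 0.96979
(2) 1.54 × 0.331 × 0.471 × 3.66 = 0.87872
Highest is cycle (1) at 0.9698 (≤1, no arbitrage).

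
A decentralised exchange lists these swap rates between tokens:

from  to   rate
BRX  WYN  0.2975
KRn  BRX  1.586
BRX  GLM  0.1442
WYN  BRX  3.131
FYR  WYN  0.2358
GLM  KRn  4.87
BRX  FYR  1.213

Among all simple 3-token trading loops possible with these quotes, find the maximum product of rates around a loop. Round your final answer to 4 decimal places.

1.1138

KRn→BRX→GLM→KRn: 1.586 × 0.1442 × 4.87 = 1.11377
WYN→BRX→FYR→WYN: 3.131 × 1.213 × 0.2358 = 0.89555
Maximum is KRn→BRX→GLM→KRn at 1.1138; arbitrage exists.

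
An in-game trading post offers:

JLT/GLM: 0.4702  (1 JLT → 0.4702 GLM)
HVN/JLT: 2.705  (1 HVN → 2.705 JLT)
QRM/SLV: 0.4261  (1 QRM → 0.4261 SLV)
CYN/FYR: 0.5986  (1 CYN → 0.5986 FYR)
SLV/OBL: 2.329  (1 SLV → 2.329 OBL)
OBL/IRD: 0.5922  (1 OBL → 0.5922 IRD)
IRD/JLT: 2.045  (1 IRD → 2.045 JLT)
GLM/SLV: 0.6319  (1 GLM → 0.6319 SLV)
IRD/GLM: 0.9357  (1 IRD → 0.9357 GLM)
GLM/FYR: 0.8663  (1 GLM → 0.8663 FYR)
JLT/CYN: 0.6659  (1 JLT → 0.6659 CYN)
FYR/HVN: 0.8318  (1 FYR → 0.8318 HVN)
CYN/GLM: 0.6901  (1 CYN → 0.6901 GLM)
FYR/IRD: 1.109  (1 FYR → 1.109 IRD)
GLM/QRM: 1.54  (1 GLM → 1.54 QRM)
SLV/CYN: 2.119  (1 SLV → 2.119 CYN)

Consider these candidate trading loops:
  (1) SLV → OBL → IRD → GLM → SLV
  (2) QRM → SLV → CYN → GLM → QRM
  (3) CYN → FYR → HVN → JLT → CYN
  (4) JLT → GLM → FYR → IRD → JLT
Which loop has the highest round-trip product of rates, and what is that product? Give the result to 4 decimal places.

0.9596

(1) 2.329 × 0.5922 × 0.9357 × 0.6319 = 0.81550
(2) 0.4261 × 2.119 × 0.6901 × 1.54 = 0.95957
(3) 0.5986 × 0.8318 × 2.705 × 0.6659 = 0.89687
(4) 0.4702 × 0.8663 × 1.109 × 2.045 = 0.92380
Highest is cycle (2) at 0.9596 (≤1, no arbitrage).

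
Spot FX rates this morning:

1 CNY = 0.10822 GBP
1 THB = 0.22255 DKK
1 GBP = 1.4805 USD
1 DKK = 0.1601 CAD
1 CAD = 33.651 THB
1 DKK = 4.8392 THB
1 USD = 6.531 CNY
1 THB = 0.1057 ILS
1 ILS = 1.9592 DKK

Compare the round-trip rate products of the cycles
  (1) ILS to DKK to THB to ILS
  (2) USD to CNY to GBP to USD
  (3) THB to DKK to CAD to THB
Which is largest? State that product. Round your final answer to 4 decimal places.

(1) 1.9592 × 4.8392 × 0.1057 = 1.00214
(2) 6.531 × 0.10822 × 1.4805 = 1.04639
(3) 0.22255 × 0.1601 × 33.651 = 1.19899
Highest is cycle (3) at 1.1990 (>1, arbitrage).

1.1990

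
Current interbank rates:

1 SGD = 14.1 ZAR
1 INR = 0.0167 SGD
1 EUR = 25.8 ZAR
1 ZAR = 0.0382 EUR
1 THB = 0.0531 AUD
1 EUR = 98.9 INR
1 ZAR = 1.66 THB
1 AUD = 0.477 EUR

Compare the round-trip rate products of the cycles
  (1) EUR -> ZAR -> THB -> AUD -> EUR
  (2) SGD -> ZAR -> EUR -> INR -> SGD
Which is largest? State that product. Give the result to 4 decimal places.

(1) 25.8 × 1.66 × 0.0531 × 0.477 = 1.08478
(2) 14.1 × 0.0382 × 98.9 × 0.0167 = 0.88960
Highest is cycle (1) at 1.0848 (>1, arbitrage).

1.0848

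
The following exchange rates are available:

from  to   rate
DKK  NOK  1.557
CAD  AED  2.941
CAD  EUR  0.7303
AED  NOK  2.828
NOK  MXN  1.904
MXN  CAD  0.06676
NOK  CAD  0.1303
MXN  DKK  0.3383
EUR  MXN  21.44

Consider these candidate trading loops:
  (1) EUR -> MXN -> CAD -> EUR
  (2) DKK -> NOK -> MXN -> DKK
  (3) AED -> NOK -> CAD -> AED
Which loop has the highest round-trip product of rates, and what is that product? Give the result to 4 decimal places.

(1) 21.44 × 0.06676 × 0.7303 = 1.04530
(2) 1.557 × 1.904 × 0.3383 = 1.00290
(3) 2.828 × 0.1303 × 2.941 = 1.08372
Highest is cycle (3) at 1.0837 (>1, arbitrage).

1.0837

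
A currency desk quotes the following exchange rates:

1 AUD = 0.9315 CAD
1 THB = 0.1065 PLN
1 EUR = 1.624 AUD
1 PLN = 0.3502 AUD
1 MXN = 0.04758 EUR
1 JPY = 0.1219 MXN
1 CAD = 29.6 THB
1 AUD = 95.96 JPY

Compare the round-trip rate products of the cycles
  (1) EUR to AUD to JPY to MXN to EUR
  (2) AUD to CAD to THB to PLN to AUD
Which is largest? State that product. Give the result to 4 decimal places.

(1) 1.624 × 95.96 × 0.1219 × 0.04758 = 0.90387
(2) 0.9315 × 29.6 × 0.1065 × 0.3502 = 1.02835
Highest is cycle (2) at 1.0283 (>1, arbitrage).

1.0283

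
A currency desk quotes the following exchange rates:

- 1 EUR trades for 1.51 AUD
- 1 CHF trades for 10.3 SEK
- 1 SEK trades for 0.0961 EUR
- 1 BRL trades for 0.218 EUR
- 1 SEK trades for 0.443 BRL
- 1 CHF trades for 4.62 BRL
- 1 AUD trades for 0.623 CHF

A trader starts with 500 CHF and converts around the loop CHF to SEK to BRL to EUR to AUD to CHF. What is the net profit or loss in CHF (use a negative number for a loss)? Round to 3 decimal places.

-32.122

500 CHF × 10.3 = 5150 SEK
5150 SEK × 0.443 = 2281.45 BRL
2281.45 BRL × 0.218 = 497.3561 EUR
497.3561 EUR × 1.51 = 751.007711 AUD
751.007711 AUD × 0.623 = 467.877803953 CHF
Net change: 467.877803953 − 500 = -32.122196047 CHF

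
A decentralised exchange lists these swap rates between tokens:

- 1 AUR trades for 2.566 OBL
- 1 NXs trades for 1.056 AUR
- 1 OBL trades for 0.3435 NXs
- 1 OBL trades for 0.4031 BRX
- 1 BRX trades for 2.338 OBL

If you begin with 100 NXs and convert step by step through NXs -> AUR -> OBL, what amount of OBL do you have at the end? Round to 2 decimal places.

270.97

100 NXs × 1.056 = 105.6 AUR
105.6 AUR × 2.566 = 270.9696 OBL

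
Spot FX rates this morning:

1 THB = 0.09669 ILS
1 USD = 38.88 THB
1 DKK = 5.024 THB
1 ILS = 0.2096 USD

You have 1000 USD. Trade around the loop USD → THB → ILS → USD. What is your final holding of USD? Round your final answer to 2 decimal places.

1000 USD × 38.88 = 38880 THB
38880 THB × 0.09669 = 3759.3072 ILS
3759.3072 ILS × 0.2096 = 787.95078912 USD

787.95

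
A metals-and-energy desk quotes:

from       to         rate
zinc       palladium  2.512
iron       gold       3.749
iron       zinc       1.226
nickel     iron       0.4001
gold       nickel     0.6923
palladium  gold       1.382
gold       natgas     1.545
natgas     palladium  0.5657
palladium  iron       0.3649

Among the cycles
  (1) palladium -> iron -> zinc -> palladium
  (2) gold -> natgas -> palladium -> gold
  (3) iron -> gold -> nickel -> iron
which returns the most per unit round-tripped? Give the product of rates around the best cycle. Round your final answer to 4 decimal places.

(1) 0.3649 × 1.226 × 2.512 = 1.12379
(2) 1.545 × 0.5657 × 1.382 = 1.20788
(3) 3.749 × 0.6923 × 0.4001 = 1.03843
Highest is cycle (2) at 1.2079 (>1, arbitrage).

1.2079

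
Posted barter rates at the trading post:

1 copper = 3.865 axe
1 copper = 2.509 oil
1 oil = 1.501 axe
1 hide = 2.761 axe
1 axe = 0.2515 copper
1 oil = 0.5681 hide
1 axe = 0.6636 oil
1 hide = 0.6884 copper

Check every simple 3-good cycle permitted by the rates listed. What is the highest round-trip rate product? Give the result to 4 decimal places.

hide→axe→oil→hide: 2.761 × 0.6636 × 0.5681 = 1.04087
copper→oil→hide→copper: 2.509 × 0.5681 × 0.6884 = 0.98122
copper→oil→axe→copper: 2.509 × 1.501 × 0.2515 = 0.94715
Maximum is hide→axe→oil→hide at 1.0409; arbitrage exists.

1.0409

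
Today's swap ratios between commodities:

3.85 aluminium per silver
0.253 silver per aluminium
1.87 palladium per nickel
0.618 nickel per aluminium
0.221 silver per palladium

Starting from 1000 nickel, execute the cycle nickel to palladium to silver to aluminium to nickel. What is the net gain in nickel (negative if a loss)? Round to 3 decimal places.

1000 nickel × 1.87 = 1870 palladium
1870 palladium × 0.221 = 413.27 silver
413.27 silver × 3.85 = 1591.0895 aluminium
1591.0895 aluminium × 0.618 = 983.293311 nickel
Net change: 983.293311 − 1000 = -16.706689 nickel

-16.707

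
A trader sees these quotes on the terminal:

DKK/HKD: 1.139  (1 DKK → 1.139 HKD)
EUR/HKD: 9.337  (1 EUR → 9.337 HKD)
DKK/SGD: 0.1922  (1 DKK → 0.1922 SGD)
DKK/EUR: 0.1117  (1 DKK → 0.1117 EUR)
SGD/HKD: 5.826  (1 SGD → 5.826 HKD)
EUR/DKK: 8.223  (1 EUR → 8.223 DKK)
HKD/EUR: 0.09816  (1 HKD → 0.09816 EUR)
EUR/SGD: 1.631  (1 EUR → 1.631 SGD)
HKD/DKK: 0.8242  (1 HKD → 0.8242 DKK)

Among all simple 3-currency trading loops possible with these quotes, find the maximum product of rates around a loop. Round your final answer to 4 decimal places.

0.9327

EUR→SGD→HKD→EUR: 1.631 × 5.826 × 0.09816 = 0.93274
HKD→DKK→SGD→HKD: 0.8242 × 0.1922 × 5.826 = 0.92290
EUR→DKK→HKD→EUR: 8.223 × 1.139 × 0.09816 = 0.91937
EUR→HKD→DKK→EUR: 9.337 × 0.8242 × 0.1117 = 0.85959
Maximum is EUR→SGD→HKD→EUR at 0.9327; no arbitrage — every cycle loses value.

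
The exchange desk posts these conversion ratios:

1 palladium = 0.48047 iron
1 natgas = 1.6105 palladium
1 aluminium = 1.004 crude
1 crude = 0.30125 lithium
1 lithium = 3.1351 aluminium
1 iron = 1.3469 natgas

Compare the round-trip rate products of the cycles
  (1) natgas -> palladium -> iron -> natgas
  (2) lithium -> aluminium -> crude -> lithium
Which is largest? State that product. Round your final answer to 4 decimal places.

1.0422

(1) 1.6105 × 0.48047 × 1.3469 = 1.04223
(2) 3.1351 × 1.004 × 0.30125 = 0.94823
Highest is cycle (1) at 1.0422 (>1, arbitrage).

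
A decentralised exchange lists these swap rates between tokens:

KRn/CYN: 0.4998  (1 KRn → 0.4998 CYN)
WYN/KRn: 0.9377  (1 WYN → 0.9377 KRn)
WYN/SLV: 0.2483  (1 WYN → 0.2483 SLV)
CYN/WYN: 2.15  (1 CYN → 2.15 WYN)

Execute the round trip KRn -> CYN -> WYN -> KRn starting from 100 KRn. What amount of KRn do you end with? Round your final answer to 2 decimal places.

100 KRn × 0.4998 = 49.98 CYN
49.98 CYN × 2.15 = 107.457 WYN
107.457 WYN × 0.9377 = 100.7624289 KRn

100.76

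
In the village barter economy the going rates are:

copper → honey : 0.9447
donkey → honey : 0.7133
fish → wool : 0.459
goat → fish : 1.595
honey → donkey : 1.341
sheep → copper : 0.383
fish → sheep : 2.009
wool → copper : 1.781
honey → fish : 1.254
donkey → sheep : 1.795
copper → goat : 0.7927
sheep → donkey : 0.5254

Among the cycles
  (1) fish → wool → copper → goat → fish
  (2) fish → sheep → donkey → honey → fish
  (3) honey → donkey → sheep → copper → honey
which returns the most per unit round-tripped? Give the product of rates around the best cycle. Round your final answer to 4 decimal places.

(1) 0.459 × 1.781 × 0.7927 × 1.595 = 1.03358
(2) 2.009 × 0.5254 × 0.7133 × 1.254 = 0.94415
(3) 1.341 × 1.795 × 0.383 × 0.9447 = 0.87094
Highest is cycle (1) at 1.0336 (>1, arbitrage).

1.0336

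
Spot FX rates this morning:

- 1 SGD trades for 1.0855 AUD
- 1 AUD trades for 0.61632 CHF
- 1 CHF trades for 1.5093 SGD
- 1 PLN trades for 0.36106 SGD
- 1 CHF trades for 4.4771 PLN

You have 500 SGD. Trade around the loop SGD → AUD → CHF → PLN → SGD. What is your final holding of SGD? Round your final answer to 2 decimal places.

540.73

500 SGD × 1.0855 = 542.75 AUD
542.75 AUD × 0.61632 = 334.50768 CHF
334.50768 CHF × 4.4771 = 1497.624334128 PLN
1497.624334128 PLN × 0.36106 = 540.73224208025568 SGD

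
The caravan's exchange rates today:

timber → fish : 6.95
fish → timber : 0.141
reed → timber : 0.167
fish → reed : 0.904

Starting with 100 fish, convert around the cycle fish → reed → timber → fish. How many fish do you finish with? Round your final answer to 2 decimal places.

100 fish × 0.904 = 90.4 reed
90.4 reed × 0.167 = 15.0968 timber
15.0968 timber × 6.95 = 104.92276 fish

104.92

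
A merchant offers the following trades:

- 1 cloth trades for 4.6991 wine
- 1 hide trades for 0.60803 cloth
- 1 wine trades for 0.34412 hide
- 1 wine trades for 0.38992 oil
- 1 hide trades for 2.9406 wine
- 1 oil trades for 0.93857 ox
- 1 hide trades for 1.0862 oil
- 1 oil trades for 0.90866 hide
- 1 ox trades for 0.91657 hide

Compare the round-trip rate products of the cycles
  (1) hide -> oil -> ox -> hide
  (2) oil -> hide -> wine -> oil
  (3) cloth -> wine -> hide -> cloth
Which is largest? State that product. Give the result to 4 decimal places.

1.0419

(1) 1.0862 × 0.93857 × 0.91657 = 0.93442
(2) 0.90866 × 2.9406 × 0.38992 = 1.04187
(3) 4.6991 × 0.34412 × 0.60803 = 0.98322
Highest is cycle (2) at 1.0419 (>1, arbitrage).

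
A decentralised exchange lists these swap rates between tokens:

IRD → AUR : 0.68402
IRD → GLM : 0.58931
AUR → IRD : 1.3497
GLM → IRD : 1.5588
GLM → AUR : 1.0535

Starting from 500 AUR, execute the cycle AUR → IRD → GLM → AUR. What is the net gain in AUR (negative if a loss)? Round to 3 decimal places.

-81.027

500 AUR × 1.3497 = 674.85 IRD
674.85 IRD × 0.58931 = 397.6958535 GLM
397.6958535 GLM × 1.0535 = 418.97258166225 AUR
Net change: 418.97258166225 − 500 = -81.02741833775 AUR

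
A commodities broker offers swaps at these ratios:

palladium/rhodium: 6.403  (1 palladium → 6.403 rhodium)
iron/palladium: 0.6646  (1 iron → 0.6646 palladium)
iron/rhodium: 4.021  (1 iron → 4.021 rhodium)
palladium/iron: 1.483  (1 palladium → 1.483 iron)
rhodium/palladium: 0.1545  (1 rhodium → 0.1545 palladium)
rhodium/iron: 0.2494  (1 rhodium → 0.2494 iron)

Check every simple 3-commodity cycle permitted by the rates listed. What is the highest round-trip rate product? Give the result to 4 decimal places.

iron→palladium→rhodium→iron: 0.6646 × 6.403 × 0.2494 = 1.06131
iron→rhodium→palladium→iron: 4.021 × 0.1545 × 1.483 = 0.92131
Maximum is iron→palladium→rhodium→iron at 1.0613; arbitrage exists.

1.0613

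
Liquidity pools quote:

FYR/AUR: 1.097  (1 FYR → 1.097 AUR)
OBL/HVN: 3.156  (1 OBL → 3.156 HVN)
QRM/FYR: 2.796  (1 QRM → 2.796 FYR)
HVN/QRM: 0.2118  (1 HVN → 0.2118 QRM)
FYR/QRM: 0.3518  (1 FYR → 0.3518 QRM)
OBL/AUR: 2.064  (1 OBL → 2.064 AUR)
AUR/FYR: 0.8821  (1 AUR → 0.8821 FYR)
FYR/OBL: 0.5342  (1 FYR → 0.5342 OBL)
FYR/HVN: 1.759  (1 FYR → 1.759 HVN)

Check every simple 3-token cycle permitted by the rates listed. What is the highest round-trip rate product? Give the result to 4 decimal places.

1.0417

HVN→QRM→FYR→HVN: 0.2118 × 2.796 × 1.759 = 1.04167
FYR→OBL→AUR→FYR: 0.5342 × 2.064 × 0.8821 = 0.97259
Maximum is HVN→QRM→FYR→HVN at 1.0417; arbitrage exists.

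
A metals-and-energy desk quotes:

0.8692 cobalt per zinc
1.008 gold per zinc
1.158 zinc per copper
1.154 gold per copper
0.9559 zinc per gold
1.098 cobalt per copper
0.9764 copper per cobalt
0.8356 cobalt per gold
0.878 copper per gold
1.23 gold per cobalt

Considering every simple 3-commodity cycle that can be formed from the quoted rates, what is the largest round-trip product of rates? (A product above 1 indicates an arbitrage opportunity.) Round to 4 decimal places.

1.1858

cobalt→gold→copper→cobalt: 1.23 × 0.878 × 1.098 = 1.18577
gold→copper→zinc→gold: 0.878 × 1.158 × 1.008 = 1.02486
cobalt→gold→zinc→cobalt: 1.23 × 0.9559 × 0.8692 = 1.02197
cobalt→copper→zinc→cobalt: 0.9764 × 1.158 × 0.8692 = 0.98278
cobalt→copper→gold→cobalt: 0.9764 × 1.154 × 0.8356 = 0.94153
Maximum is cobalt→gold→copper→cobalt at 1.1858; arbitrage exists.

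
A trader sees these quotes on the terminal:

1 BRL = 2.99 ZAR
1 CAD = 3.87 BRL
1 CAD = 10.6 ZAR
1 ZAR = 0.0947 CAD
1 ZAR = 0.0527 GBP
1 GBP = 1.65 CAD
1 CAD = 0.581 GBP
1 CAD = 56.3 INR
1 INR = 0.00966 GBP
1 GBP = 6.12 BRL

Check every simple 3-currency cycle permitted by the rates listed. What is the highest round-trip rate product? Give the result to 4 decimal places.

ZAR→CAD→BRL→ZAR: 0.0947 × 3.87 × 2.99 = 1.09580
ZAR→GBP→BRL→ZAR: 0.0527 × 6.12 × 2.99 = 0.96435
ZAR→GBP→CAD→ZAR: 0.0527 × 1.65 × 10.6 = 0.92172
GBP→CAD→INR→GBP: 1.65 × 56.3 × 0.00966 = 0.89737
Maximum is ZAR→CAD→BRL→ZAR at 1.0958; arbitrage exists.

1.0958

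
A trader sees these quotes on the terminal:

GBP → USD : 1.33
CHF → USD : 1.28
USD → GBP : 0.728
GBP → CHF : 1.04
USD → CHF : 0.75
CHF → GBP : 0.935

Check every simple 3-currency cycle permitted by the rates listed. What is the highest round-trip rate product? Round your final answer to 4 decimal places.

CHF→USD→GBP→CHF: 1.28 × 0.728 × 1.04 = 0.96911
CHF→GBP→USD→CHF: 0.935 × 1.33 × 0.75 = 0.93266
Maximum is CHF→USD→GBP→CHF at 0.9691; no arbitrage — every cycle loses value.

0.9691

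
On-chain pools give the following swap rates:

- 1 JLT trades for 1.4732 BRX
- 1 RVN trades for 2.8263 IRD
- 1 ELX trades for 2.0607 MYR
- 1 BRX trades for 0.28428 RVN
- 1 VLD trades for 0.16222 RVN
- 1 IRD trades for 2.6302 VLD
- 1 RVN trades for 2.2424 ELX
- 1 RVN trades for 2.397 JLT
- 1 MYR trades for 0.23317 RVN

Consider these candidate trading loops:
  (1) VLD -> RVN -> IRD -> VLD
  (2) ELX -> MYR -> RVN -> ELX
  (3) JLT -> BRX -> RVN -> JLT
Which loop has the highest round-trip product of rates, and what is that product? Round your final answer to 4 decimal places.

(1) 0.16222 × 2.8263 × 2.6302 = 1.20590
(2) 2.0607 × 0.23317 × 2.2424 = 1.07746
(3) 1.4732 × 0.28428 × 2.397 = 1.00387
Highest is cycle (1) at 1.2059 (>1, arbitrage).

1.2059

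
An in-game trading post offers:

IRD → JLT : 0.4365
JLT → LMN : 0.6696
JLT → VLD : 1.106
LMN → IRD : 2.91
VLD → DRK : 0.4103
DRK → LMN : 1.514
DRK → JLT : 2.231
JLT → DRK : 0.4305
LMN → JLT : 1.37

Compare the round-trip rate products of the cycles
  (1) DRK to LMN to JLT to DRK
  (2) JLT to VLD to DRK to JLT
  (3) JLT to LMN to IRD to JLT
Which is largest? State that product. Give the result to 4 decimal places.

1.0124

(1) 1.514 × 1.37 × 0.4305 = 0.89293
(2) 1.106 × 0.4103 × 2.231 = 1.01241
(3) 0.6696 × 2.91 × 0.4365 = 0.85054
Highest is cycle (2) at 1.0124 (>1, arbitrage).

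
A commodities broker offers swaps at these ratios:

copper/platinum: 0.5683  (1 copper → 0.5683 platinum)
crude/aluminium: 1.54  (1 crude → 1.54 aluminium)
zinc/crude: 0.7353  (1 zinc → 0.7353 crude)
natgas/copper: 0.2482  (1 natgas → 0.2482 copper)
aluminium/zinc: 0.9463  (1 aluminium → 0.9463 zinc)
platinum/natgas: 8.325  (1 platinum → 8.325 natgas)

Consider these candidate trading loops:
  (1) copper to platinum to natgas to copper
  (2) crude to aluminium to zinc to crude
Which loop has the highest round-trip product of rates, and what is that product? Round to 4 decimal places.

(1) 0.5683 × 8.325 × 0.2482 = 1.17426
(2) 1.54 × 0.9463 × 0.7353 = 1.07155
Highest is cycle (1) at 1.1743 (>1, arbitrage).

1.1743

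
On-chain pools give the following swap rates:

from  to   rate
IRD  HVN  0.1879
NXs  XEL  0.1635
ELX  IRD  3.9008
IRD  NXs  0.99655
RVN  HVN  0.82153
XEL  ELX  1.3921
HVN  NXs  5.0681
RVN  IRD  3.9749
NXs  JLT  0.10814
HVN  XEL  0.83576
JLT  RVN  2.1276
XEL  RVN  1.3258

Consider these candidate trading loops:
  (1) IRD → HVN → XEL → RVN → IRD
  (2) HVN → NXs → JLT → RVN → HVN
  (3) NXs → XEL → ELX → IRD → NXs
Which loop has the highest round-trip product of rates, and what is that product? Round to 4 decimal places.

(1) 0.1879 × 0.83576 × 1.3258 × 3.9749 = 0.82758
(2) 5.0681 × 0.10814 × 2.1276 × 0.82153 = 0.95795
(3) 0.1635 × 1.3921 × 3.9008 × 0.99655 = 0.88479
Highest is cycle (2) at 0.9580 (≤1, no arbitrage).

0.9580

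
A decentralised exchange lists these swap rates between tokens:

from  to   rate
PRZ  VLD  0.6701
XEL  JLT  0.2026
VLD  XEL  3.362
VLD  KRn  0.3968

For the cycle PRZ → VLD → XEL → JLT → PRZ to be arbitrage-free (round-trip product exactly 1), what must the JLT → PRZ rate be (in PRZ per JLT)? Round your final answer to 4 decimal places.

2.1909

Known legs of the cycle: 0.6701 × 3.362 × 0.2026 = 0.45643271812
For no arbitrage the full-cycle product must be 1, so the missing rate is 1 / 0.45643271812 ≈ 2.190903.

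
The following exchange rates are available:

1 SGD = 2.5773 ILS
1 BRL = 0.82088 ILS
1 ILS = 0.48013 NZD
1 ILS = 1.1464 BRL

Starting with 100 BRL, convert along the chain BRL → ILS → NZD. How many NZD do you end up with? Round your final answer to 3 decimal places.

100 BRL × 0.82088 = 82.088 ILS
82.088 ILS × 0.48013 = 39.41291144 NZD

39.413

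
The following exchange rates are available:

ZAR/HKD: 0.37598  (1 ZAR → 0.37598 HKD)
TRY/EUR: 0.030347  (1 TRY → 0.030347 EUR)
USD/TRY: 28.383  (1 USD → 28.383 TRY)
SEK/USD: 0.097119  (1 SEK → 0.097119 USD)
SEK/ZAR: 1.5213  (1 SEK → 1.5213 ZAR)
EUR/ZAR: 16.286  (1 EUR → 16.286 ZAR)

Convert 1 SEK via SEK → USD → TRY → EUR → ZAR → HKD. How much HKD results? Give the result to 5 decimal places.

1 SEK × 0.097119 = 0.097119 USD
0.097119 USD × 28.383 = 2.756528577 TRY
2.756528577 TRY × 0.030347 = 0.083652372726219 EUR
0.083652372726219 EUR × 16.286 = 1.362362542219202634 ZAR
1.362362542219202634 ZAR × 0.37598 = 0.51222106862357580633132 HKD

0.51222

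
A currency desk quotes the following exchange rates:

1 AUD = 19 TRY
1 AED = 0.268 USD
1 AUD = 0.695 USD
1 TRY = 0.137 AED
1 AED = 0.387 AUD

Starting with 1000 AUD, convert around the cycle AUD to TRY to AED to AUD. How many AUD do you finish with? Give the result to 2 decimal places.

1007.36

1000 AUD × 19 = 19000 TRY
19000 TRY × 0.137 = 2603 AED
2603 AED × 0.387 = 1007.361 AUD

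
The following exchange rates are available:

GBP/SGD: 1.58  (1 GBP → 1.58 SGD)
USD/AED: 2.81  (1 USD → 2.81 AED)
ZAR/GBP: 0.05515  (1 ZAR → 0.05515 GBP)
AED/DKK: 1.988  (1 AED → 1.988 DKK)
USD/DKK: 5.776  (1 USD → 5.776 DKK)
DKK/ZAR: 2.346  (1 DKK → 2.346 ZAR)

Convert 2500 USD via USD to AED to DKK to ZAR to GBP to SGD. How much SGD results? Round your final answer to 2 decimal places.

2854.92

2500 USD × 2.81 = 7025 AED
7025 AED × 1.988 = 13965.7 DKK
13965.7 DKK × 2.346 = 32763.5322 ZAR
32763.5322 ZAR × 0.05515 = 1806.90880083 GBP
1806.90880083 GBP × 1.58 = 2854.9159053114 SGD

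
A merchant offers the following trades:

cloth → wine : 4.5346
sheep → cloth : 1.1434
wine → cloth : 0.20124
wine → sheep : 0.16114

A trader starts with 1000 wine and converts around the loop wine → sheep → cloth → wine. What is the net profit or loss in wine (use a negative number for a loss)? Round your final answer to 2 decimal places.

1000 wine × 0.16114 = 161.14 sheep
161.14 sheep × 1.1434 = 184.247476 cloth
184.247476 cloth × 4.5346 = 835.4886046696 wine
Net change: 835.4886046696 − 1000 = -164.5113953304 wine

-164.51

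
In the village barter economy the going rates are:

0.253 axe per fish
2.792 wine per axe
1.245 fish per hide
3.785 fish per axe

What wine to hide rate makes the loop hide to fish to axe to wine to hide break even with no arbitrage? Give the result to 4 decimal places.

Known legs of the cycle: 1.245 × 0.253 × 2.792 = 0.87943812
For no arbitrage the full-cycle product must be 1, so the missing rate is 1 / 0.87943812 ≈ 1.137090.

1.1371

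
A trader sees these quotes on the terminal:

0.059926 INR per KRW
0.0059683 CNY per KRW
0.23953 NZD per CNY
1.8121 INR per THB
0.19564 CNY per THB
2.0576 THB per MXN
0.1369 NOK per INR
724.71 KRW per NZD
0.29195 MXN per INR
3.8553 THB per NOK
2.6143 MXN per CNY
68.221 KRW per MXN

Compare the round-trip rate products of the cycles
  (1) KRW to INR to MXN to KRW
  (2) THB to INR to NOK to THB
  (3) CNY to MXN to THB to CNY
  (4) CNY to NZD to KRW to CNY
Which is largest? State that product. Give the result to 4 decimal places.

(1) 0.059926 × 0.29195 × 68.221 = 1.19355
(2) 1.8121 × 0.1369 × 3.8553 = 0.95641
(3) 2.6143 × 2.0576 × 0.19564 = 1.05238
(4) 0.23953 × 724.71 × 0.0059683 = 1.03604
Highest is cycle (1) at 1.1936 (>1, arbitrage).

1.1936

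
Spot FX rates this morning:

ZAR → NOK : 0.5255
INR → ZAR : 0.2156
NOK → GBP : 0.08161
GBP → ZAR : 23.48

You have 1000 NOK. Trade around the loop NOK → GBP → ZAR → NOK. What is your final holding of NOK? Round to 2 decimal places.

1006.96

1000 NOK × 0.08161 = 81.61 GBP
81.61 GBP × 23.48 = 1916.2028 ZAR
1916.2028 ZAR × 0.5255 = 1006.9645714 NOK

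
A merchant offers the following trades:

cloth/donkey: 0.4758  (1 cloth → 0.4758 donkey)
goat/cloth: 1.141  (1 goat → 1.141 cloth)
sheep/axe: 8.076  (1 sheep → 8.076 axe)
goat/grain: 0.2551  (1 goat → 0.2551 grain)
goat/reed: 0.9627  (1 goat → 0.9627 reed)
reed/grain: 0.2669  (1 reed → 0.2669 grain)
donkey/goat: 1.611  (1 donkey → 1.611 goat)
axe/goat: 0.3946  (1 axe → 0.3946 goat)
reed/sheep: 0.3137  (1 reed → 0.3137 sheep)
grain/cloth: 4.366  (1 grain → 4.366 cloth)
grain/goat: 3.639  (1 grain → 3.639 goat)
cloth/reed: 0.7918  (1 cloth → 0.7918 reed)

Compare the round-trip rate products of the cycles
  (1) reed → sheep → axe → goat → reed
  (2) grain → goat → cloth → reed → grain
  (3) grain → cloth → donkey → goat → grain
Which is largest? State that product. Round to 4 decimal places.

(1) 0.3137 × 8.076 × 0.3946 × 0.9627 = 0.96241
(2) 3.639 × 1.141 × 0.7918 × 0.2669 = 0.87747
(3) 4.366 × 0.4758 × 1.611 × 0.2551 = 0.85372
Highest is cycle (1) at 0.9624 (≤1, no arbitrage).

0.9624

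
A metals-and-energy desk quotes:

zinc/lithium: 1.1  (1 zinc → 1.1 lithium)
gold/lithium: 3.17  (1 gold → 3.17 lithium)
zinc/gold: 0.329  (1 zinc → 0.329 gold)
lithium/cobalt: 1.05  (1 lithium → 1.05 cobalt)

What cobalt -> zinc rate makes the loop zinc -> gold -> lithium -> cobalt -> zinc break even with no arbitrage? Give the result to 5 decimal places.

0.91318

Known legs of the cycle: 0.329 × 3.17 × 1.05 = 1.0950765
For no arbitrage the full-cycle product must be 1, so the missing rate is 1 / 1.0950765 ≈ 0.9131782.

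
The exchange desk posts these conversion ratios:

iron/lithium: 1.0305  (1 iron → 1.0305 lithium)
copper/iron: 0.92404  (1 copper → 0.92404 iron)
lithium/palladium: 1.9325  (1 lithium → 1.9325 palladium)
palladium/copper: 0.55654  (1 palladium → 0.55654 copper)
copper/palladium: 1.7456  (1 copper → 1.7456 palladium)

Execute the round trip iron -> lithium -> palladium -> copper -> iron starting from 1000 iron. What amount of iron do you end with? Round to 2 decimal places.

1024.13

1000 iron × 1.0305 = 1030.5 lithium
1030.5 lithium × 1.9325 = 1991.44125 palladium
1991.44125 palladium × 0.55654 = 1108.316713275 copper
1108.316713275 copper × 0.92404 = 1024.128975734631 iron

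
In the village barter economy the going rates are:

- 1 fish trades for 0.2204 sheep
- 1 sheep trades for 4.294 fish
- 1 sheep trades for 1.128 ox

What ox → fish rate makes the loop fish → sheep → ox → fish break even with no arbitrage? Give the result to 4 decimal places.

4.0223

Known legs of the cycle: 0.2204 × 1.128 = 0.2486112
For no arbitrage the full-cycle product must be 1, so the missing rate is 1 / 0.2486112 ≈ 4.022345.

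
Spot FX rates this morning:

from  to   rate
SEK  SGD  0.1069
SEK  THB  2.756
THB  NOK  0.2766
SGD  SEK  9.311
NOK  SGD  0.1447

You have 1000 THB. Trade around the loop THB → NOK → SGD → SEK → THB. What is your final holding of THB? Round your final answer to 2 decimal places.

1027.06

1000 THB × 0.2766 = 276.6 NOK
276.6 NOK × 0.1447 = 40.02402 SGD
40.02402 SGD × 9.311 = 372.66365022 SEK
372.66365022 SEK × 2.756 = 1027.06102000632 THB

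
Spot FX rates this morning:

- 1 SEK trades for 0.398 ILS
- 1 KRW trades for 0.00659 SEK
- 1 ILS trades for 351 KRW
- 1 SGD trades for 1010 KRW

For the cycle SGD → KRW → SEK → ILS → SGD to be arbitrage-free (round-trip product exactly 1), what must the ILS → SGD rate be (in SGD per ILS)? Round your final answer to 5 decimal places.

Known legs of the cycle: 1010 × 0.00659 × 0.398 = 2.6490482
For no arbitrage the full-cycle product must be 1, so the missing rate is 1 / 2.6490482 ≈ 0.3774941.

0.37749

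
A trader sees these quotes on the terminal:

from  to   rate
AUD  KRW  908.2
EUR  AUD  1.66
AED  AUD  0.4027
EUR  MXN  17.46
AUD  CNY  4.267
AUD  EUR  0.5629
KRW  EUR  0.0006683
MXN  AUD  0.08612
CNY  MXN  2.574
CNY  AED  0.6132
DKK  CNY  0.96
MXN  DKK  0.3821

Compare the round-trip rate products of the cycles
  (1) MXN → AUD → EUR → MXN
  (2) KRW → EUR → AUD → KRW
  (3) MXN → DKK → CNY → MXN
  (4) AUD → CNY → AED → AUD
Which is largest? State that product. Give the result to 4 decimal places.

1.0537

(1) 0.08612 × 0.5629 × 17.46 = 0.84641
(2) 0.0006683 × 1.66 × 908.2 = 1.00754
(3) 0.3821 × 0.96 × 2.574 = 0.94418
(4) 4.267 × 0.6132 × 0.4027 = 1.05367
Highest is cycle (4) at 1.0537 (>1, arbitrage).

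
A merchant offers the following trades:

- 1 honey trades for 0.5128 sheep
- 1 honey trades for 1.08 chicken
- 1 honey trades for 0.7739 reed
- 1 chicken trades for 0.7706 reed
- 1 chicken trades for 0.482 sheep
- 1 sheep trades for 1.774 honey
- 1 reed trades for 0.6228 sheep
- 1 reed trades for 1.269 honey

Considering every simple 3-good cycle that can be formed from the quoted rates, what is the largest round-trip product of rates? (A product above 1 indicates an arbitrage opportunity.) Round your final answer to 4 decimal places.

chicken→reed→honey→chicken: 0.7706 × 1.269 × 1.08 = 1.05612
chicken→sheep→honey→chicken: 0.482 × 1.774 × 1.08 = 0.92347
reed→sheep→honey→reed: 0.6228 × 1.774 × 0.7739 = 0.85504
Maximum is chicken→reed→honey→chicken at 1.0561; arbitrage exists.

1.0561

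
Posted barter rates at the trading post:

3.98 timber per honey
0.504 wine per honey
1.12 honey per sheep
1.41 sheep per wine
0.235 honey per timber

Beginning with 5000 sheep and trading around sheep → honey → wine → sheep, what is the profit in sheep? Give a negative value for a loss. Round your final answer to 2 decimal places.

-1020.42

5000 sheep × 1.12 = 5600 honey
5600 honey × 0.504 = 2822.4 wine
2822.4 wine × 1.41 = 3979.584 sheep
Net change: 3979.584 − 5000 = -1020.416 sheep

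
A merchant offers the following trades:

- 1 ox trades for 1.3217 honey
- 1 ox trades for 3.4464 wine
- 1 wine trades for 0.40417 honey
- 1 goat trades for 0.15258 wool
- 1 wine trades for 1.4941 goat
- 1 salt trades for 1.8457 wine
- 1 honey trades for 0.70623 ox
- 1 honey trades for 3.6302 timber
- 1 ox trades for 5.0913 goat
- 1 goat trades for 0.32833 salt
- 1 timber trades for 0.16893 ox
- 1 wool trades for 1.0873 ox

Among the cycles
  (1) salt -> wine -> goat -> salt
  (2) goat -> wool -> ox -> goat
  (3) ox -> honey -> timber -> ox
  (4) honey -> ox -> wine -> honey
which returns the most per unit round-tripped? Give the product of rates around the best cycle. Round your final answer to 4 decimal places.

(1) 1.8457 × 1.4941 × 0.32833 = 0.90542
(2) 0.15258 × 1.0873 × 5.0913 = 0.84465
(3) 1.3217 × 3.6302 × 0.16893 = 0.81053
(4) 0.70623 × 3.4464 × 0.40417 = 0.98373
Highest is cycle (4) at 0.9837 (≤1, no arbitrage).

0.9837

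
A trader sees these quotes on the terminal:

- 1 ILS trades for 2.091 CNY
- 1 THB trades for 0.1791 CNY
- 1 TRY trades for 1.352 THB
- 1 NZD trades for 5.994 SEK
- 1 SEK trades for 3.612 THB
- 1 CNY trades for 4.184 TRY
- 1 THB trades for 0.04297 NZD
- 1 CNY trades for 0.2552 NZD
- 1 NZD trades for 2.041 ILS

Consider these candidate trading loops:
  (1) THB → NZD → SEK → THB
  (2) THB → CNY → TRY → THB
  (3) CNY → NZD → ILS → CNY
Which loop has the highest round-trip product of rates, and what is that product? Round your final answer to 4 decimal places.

1.0891

(1) 0.04297 × 5.994 × 3.612 = 0.93031
(2) 0.1791 × 4.184 × 1.352 = 1.01313
(3) 0.2552 × 2.041 × 2.091 = 1.08912
Highest is cycle (3) at 1.0891 (>1, arbitrage).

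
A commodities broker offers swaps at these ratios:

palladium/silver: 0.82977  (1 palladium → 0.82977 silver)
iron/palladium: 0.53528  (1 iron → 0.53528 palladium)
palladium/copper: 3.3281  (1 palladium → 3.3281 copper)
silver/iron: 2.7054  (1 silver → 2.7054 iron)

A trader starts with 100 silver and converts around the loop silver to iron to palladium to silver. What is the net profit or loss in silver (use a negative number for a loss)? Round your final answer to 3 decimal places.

20.163

100 silver × 2.7054 = 270.54 iron
270.54 iron × 0.53528 = 144.8146512 palladium
144.8146512 palladium × 0.82977 = 120.162853126224 silver
Net change: 120.162853126224 − 100 = 20.162853126224 silver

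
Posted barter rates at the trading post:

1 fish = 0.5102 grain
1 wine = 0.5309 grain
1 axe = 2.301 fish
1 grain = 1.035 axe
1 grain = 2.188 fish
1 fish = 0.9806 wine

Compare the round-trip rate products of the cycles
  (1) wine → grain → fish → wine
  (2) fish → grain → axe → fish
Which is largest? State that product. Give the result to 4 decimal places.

1.2151

(1) 0.5309 × 2.188 × 0.9806 = 1.13907
(2) 0.5102 × 1.035 × 2.301 = 1.21506
Highest is cycle (2) at 1.2151 (>1, arbitrage).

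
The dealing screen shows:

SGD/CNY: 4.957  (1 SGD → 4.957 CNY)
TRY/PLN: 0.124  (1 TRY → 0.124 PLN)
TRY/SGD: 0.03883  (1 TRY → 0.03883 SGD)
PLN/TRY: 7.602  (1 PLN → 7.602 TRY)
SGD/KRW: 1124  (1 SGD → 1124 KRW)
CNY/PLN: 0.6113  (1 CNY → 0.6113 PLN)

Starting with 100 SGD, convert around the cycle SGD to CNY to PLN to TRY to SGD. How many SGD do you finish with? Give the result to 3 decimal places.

89.448

100 SGD × 4.957 = 495.7 CNY
495.7 CNY × 0.6113 = 303.02141 PLN
303.02141 PLN × 7.602 = 2303.56875882 TRY
2303.56875882 TRY × 0.03883 = 89.4475749049806 SGD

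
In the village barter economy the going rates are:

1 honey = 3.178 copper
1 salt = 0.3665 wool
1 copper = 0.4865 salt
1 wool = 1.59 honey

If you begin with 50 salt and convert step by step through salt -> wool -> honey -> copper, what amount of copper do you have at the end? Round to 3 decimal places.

92.597

50 salt × 0.3665 = 18.325 wool
18.325 wool × 1.59 = 29.13675 honey
29.13675 honey × 3.178 = 92.5965915 copper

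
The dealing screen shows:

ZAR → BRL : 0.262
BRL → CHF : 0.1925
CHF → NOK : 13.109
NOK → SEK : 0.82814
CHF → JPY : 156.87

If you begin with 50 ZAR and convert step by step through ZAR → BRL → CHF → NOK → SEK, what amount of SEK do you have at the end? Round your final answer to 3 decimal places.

27.376

50 ZAR × 0.262 = 13.1 BRL
13.1 BRL × 0.1925 = 2.52175 CHF
2.52175 CHF × 13.109 = 33.05762075 NOK
33.05762075 NOK × 0.82814 = 27.376338047905 SEK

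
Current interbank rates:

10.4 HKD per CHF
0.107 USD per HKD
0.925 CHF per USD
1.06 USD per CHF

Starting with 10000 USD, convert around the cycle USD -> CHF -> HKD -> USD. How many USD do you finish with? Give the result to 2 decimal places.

10293.40

10000 USD × 0.925 = 9250 CHF
9250 CHF × 10.4 = 96200 HKD
96200 HKD × 0.107 = 10293.4 USD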